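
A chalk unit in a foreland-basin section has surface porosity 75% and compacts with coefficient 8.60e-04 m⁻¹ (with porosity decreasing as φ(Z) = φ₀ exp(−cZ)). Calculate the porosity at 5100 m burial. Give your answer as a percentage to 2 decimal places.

Working in km (1 km = 1000 m; c in km⁻¹ = c in m⁻¹ × 1000):
φ = φ₀·exp(−c·Z) = 0.75 × exp(−0.86 × 5.1) = 0.75 × exp(−4.386)
  = 0.75 × 0.0125 = 0.0093

0.93%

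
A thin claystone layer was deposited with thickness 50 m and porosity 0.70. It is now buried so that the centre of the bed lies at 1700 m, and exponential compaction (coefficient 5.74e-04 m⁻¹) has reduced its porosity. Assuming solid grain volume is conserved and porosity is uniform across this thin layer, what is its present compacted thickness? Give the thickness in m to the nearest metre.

Working in km (1 km = 1000 m; k in km⁻¹ = k in m⁻¹ × 1000):
Porosity at 1.7 km: phi = 0.7·exp(−0.574×1.7) = 0.2638
Solid-volume conservation: h(1−phi) = h₀(1−phi₀) ⇒ h = h₀·(1−phi₀)/(1−phi)
h = 0.05 × (1 − 0.7)/(1 − 0.2638) = 0.05 × 0.4075 = 0.0204 km

20 m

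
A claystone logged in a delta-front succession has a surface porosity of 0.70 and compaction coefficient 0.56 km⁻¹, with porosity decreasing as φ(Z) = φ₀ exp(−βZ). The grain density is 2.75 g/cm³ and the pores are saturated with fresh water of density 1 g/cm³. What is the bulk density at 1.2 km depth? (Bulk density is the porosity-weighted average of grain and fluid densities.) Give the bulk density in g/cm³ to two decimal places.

Porosity at depth: φ = 0.7·exp(−0.56×1.2) = 0.7×0.5107 = 0.3575
Bulk density: ρ_b = (1−φ)ρ_g + φ·ρ_f = 0.6425×2.75 + 0.3575×1
       = 1.767 + 0.357 = 2.124 g/cm³

2.12 g/cm³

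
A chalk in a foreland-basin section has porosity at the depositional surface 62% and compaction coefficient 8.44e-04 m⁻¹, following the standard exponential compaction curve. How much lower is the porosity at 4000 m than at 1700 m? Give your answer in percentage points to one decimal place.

Working in km (1 km = 1000 m; β in km⁻¹ = β in m⁻¹ × 1000):
n(1.7) = 0.62·e^(−0.844×1.7) = 0.1477
n(4) = 0.62·e^(−0.844×4) = 0.0212
Δn = 0.1477 − 0.0212 = 0.1265

12.6 percentage points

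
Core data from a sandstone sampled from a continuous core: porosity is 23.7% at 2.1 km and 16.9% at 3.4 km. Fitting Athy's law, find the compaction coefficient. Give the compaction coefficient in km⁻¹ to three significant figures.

0.260 km⁻¹

Athy: φ(z) = φ₀ e^(−kz) ⇒ φ₁/φ₂ = e^{k(z₂−z₁)} ⇒ k = ln(φ₁/φ₂)/(z₂−z₁)
k = ln(0.237/0.169) / (3.4 − 2.1) = ln(1.402) / 1.3 = 0.3382 / 1.3 = 0.2601 km⁻¹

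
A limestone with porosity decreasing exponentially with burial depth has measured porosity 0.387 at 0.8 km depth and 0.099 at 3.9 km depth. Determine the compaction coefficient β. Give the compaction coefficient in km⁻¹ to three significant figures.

Athy: phi(z) = phi₀ e^(−βz) ⇒ phi₁/phi₂ = e^{β(z₂−z₁)} ⇒ β = ln(phi₁/phi₂)/(z₂−z₁)
β = ln(0.387/0.099) / (3.9 − 0.8) = ln(3.909) / 3.1 = 1.3633 / 3.1 = 0.4398 km⁻¹

0.440 km⁻¹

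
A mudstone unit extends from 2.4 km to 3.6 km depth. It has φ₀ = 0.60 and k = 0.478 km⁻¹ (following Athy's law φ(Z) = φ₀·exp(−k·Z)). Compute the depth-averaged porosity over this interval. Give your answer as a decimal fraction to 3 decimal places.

0.145

⟨φ⟩ = (1/(Z₂−Z₁)) ∫ φ₀ e^(−kZ) dZ = φ₀·(e^(−k·Z₁) − e^(−k·Z₂)) / (k·(Z₂−Z₁))
e^(−0.478×2.4) = 0.3175; e^(−0.478×3.6) = 0.1789
⟨φ⟩ = 0.6 × (0.3175 − 0.1789) / (0.478 × 1.2) = 0.6 × 0.2416 = 0.1450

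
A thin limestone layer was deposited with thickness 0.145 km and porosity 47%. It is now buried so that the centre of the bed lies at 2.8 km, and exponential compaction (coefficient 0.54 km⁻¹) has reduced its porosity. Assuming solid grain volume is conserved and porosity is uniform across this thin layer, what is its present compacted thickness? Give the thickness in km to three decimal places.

Porosity at 2.8 km: phi = 0.47·exp(−0.54×2.8) = 0.1036
Solid-volume conservation: h(1−phi) = h₀(1−phi₀) ⇒ h = h₀·(1−phi₀)/(1−phi)
h = 0.145 × (1 − 0.47)/(1 − 0.1036) = 0.145 × 0.5913 = 0.0857 km

0.086 km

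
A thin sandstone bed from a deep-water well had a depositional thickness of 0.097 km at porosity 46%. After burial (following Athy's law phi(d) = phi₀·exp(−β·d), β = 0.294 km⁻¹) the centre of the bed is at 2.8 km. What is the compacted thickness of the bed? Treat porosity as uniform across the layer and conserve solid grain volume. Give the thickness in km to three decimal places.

0.066 km

Porosity at 2.8 km: phi = 0.46·exp(−0.294×2.8) = 0.2020
Solid-volume conservation: h(1−phi) = h₀(1−phi₀) ⇒ h = h₀·(1−phi₀)/(1−phi)
h = 0.097 × (1 − 0.46)/(1 − 0.2020) = 0.097 × 0.6767 = 0.0656 km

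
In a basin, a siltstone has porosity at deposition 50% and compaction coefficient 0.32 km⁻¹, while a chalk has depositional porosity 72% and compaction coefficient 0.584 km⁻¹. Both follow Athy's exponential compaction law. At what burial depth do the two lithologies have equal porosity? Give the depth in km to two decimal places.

Set phi₀ₐ e^(−βₐd) = phi₀ᵦ e^(−βᵦd) ⇒ ln(phi₀ₐ/phi₀ᵦ) = (βₐ − βᵦ)·d
d = ln(0.5/0.72) / (0.32 − 0.584) = -0.3646 / -0.264 = 1.381 km

1.38 km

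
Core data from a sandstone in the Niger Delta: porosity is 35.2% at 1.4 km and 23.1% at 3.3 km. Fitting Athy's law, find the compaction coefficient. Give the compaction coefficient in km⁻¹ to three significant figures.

Athy: φ(z) = φ₀ e^(−cz) ⇒ φ₁/φ₂ = e^{c(z₂−z₁)} ⇒ c = ln(φ₁/φ₂)/(z₂−z₁)
c = ln(0.352/0.231) / (3.3 − 1.4) = ln(1.524) / 1.9 = 0.4212 / 1.9 = 0.2217 km⁻¹

0.222 km⁻¹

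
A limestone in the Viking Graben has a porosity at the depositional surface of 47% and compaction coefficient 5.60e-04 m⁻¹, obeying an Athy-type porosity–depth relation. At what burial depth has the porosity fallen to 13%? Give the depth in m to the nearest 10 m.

2290 m

Working in km (1 km = 1000 m; β in km⁻¹ = β in m⁻¹ × 1000):
Invert Athy's law: z = ln(φ₀/φ) / β
z = ln(0.47/0.13) / 0.56 = ln(3.615) / 0.56 = 1.2852 / 0.56 = 2.295 km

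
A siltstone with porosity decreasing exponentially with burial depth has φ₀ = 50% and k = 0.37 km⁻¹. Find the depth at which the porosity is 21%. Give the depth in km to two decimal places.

2.34 km

Invert Athy's law: z = ln(φ₀/φ) / k
z = ln(0.5/0.21) / 0.37 = ln(2.381) / 0.37 = 0.8675 / 0.37 = 2.345 km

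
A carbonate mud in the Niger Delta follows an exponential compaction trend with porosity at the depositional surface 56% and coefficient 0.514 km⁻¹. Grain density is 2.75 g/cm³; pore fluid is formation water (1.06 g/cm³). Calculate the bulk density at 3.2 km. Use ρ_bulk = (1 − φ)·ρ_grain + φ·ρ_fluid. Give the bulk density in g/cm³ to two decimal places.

2.57 g/cm³

Porosity at depth: phi = 0.56·exp(−0.514×3.2) = 0.56×0.1931 = 0.1081
Bulk density: ρ_b = (1−phi)ρ_g + phi·ρ_f = 0.8919×2.75 + 0.1081×1.06
       = 2.453 + 0.115 = 2.567 g/cm³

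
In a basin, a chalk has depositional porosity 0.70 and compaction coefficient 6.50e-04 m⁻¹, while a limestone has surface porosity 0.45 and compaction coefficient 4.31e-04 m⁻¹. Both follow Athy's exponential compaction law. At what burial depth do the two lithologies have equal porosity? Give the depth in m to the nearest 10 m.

Working in km (1 km = 1000 m; k in km⁻¹ = k in m⁻¹ × 1000):
Set φ₀ₐ e^(−kₐZ) = φ₀ᵦ e^(−kᵦZ) ⇒ ln(φ₀ₐ/φ₀ᵦ) = (kₐ − kᵦ)·Z
Z = ln(0.7/0.45) / (0.65 − 0.431) = 0.4418 / 0.219 = 2.018 km

2020 m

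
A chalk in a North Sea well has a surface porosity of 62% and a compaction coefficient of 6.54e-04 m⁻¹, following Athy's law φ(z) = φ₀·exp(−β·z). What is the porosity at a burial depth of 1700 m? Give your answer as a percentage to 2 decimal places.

20.40%

Working in km (1 km = 1000 m; β in km⁻¹ = β in m⁻¹ × 1000):
φ = φ₀·exp(−β·z) = 0.62 × exp(−0.654 × 1.7) = 0.62 × exp(−1.112)
  = 0.62 × 0.3290 = 0.2040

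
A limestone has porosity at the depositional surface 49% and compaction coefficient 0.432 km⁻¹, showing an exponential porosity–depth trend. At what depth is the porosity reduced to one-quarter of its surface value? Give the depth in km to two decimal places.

3.21 km

phi/phi₀ = 1/4 ⇒ exp(−β·Z) = 1/4 ⇒ Z = ln(4) / β
Z = 1.3863 / 0.432 = 3.209 km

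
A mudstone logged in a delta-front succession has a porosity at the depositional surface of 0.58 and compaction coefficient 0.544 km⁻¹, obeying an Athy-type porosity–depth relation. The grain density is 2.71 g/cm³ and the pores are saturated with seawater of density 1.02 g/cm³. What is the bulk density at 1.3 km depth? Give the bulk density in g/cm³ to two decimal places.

Porosity at depth: φ = 0.58·exp(−0.544×1.3) = 0.58×0.4930 = 0.2860
Bulk density: ρ_b = (1−φ)ρ_g + φ·ρ_f = 0.7140×2.71 + 0.2860×1.02
       = 1.935 + 0.292 = 2.227 g/cm³

2.23 g/cm³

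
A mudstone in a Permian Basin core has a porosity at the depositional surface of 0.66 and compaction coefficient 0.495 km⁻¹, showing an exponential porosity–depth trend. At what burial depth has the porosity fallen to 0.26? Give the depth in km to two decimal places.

1.88 km

Invert Athy's law: z = ln(n₀/n) / k
z = ln(0.66/0.26) / 0.495 = ln(2.538) / 0.495 = 0.9316 / 0.495 = 1.882 km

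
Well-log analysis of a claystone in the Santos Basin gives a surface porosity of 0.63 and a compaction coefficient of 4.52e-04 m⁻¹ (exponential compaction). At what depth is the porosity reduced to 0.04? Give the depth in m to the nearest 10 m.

Working in km (1 km = 1000 m; β in km⁻¹ = β in m⁻¹ × 1000):
Invert Athy's law: d = ln(phi₀/phi) / β
d = ln(0.63/0.04) / 0.452 = ln(15.75) / 0.452 = 2.7568 / 0.452 = 6.099 km

6100 m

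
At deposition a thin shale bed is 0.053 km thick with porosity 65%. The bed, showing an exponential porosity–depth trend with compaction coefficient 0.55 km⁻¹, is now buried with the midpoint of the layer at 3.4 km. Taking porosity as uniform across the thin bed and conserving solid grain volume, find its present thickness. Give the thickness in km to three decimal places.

Porosity at 3.4 km: n = 0.65·exp(−0.55×3.4) = 0.1002
Solid-volume conservation: h(1−n) = h₀(1−n₀) ⇒ h = h₀·(1−n₀)/(1−n)
h = 0.053 × (1 − 0.65)/(1 − 0.1002) = 0.053 × 0.3890 = 0.0206 km

0.021 km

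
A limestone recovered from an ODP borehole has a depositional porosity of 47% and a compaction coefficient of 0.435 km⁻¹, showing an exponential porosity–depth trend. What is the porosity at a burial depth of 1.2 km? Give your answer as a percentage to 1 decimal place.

27.9%

φ = φ₀·exp(−β·z) = 0.47 × exp(−0.435 × 1.2) = 0.47 × exp(−0.522)
  = 0.47 × 0.5933 = 0.2789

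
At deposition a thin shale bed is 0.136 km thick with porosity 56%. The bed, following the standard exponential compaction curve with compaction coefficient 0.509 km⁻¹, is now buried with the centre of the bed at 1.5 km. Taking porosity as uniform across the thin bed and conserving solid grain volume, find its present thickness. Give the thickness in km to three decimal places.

0.081 km

Porosity at 1.5 km: φ = 0.56·exp(−0.509×1.5) = 0.2610
Solid-volume conservation: h(1−φ) = h₀(1−φ₀) ⇒ h = h₀·(1−φ₀)/(1−φ)
h = 0.136 × (1 − 0.56)/(1 − 0.2610) = 0.136 × 0.5954 = 0.0810 km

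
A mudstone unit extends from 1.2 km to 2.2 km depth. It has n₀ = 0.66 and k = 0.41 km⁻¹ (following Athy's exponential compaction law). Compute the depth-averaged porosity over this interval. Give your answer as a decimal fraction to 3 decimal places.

0.331

⟨n⟩ = (1/(d₂−d₁)) ∫ n₀ e^(−kd) dd = n₀·(e^(−k·d₁) − e^(−k·d₂)) / (k·(d₂−d₁))
e^(−0.41×1.2) = 0.6114; e^(−0.41×2.2) = 0.4058
⟨n⟩ = 0.66 × (0.6114 − 0.4058) / (0.41 × 1) = 0.66 × 0.5016 = 0.3310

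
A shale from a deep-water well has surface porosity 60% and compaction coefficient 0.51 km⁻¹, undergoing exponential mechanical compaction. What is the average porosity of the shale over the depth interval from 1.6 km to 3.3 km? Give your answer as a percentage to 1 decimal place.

17.7%

⟨n⟩ = (1/(z₂−z₁)) ∫ n₀ e^(−cz) dz = n₀·(e^(−c·z₁) − e^(−c·z₂)) / (c·(z₂−z₁))
e^(−0.51×1.6) = 0.4422; e^(−0.51×3.3) = 0.1858
⟨n⟩ = 0.6 × (0.4422 − 0.1858) / (0.51 × 1.7) = 0.6 × 0.2957 = 0.1774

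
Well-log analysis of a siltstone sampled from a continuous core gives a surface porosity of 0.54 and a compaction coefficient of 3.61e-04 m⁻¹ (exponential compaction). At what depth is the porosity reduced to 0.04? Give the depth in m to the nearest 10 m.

Working in km (1 km = 1000 m; β in km⁻¹ = β in m⁻¹ × 1000):
Invert Athy's law: Z = ln(phi₀/phi) / β
Z = ln(0.54/0.04) / 0.361 = ln(13.5) / 0.361 = 2.6027 / 0.361 = 7.210 km

7210 m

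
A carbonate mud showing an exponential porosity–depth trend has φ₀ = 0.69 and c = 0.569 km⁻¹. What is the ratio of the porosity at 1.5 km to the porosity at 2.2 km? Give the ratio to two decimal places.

φ(Z₁)/φ(Z₂) = e^(−c·Z₁)/e^(−c·Z₂) = e^{c(Z₂−Z₁)}
= exp(0.569 × 0.7) = exp(0.3983) = 1.4893

1.49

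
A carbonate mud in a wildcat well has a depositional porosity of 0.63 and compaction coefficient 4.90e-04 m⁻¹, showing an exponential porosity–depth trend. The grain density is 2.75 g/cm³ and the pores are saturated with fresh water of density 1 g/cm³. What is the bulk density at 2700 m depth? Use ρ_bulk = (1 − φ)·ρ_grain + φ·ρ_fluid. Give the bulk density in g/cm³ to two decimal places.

Working in km (1 km = 1000 m; β in km⁻¹ = β in m⁻¹ × 1000):
Porosity at depth: φ = 0.63·exp(−0.49×2.7) = 0.63×0.2663 = 0.1678
Bulk density: ρ_b = (1−φ)ρ_g + φ·ρ_f = 0.8322×2.75 + 0.1678×1
       = 2.289 + 0.168 = 2.456 g/cm³

2.46 g/cm³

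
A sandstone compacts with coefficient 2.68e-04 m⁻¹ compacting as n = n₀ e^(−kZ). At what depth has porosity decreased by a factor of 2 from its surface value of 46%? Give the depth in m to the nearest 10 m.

2590 m

Working in km (1 km = 1000 m; k in km⁻¹ = k in m⁻¹ × 1000):
n/n₀ = 1/2 ⇒ exp(−k·Z) = 1/2 ⇒ Z = ln(2) / k
Z = 0.6931 / 0.268 = 2.586 km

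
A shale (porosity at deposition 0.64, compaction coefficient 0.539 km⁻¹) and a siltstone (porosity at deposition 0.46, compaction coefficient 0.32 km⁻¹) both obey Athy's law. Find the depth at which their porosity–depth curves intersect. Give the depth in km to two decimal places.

1.51 km

Set φ₀ₐ e^(−βₐZ) = φ₀ᵦ e^(−βᵦZ) ⇒ ln(φ₀ₐ/φ₀ᵦ) = (βₐ − βᵦ)·Z
Z = ln(0.64/0.46) / (0.539 − 0.32) = 0.3302 / 0.219 = 1.508 km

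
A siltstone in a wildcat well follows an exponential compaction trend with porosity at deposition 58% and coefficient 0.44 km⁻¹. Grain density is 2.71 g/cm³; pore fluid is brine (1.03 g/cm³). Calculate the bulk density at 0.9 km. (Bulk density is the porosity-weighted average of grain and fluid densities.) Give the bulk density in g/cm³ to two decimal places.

Porosity at depth: phi = 0.58·exp(−0.44×0.9) = 0.58×0.6730 = 0.3903
Bulk density: ρ_b = (1−phi)ρ_g + phi·ρ_f = 0.6097×2.71 + 0.3903×1.03
       = 1.652 + 0.402 = 2.054 g/cm³

2.05 g/cm³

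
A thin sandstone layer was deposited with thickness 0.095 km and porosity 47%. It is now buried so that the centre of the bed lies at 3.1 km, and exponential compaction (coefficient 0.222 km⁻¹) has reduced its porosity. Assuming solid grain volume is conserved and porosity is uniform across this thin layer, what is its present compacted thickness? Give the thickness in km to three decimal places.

0.066 km

Porosity at 3.1 km: φ = 0.47·exp(−0.222×3.1) = 0.2362
Solid-volume conservation: h(1−φ) = h₀(1−φ₀) ⇒ h = h₀·(1−φ₀)/(1−φ)
h = 0.095 × (1 − 0.47)/(1 − 0.2362) = 0.095 × 0.6939 = 0.0659 km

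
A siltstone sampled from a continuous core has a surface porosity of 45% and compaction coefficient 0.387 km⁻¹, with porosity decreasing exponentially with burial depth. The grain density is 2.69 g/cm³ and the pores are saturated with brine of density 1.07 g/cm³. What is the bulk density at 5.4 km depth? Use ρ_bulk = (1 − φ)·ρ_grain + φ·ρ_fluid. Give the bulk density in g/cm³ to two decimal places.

Porosity at depth: n = 0.45·exp(−0.387×5.4) = 0.45×0.1237 = 0.0557
Bulk density: ρ_b = (1−n)ρ_g + n·ρ_f = 0.9443×2.69 + 0.0557×1.07
       = 2.540 + 0.060 = 2.600 g/cm³

2.60 g/cm³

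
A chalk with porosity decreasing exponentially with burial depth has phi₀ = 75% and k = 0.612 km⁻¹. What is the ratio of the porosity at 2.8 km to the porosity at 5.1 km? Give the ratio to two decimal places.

4.09

phi(Z₁)/phi(Z₂) = e^(−k·Z₁)/e^(−k·Z₂) = e^{k(Z₂−Z₁)}
= exp(0.612 × 2.3) = exp(1.408) = 4.0861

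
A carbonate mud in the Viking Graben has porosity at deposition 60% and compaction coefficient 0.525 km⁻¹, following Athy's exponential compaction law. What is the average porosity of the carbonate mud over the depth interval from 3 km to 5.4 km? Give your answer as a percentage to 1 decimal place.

7.1%

⟨φ⟩ = (1/(z₂−z₁)) ∫ φ₀ e^(−cz) dz = φ₀·(e^(−c·z₁) − e^(−c·z₂)) / (c·(z₂−z₁))
e^(−0.525×3) = 0.2070; e^(−0.525×5.4) = 0.0587
⟨φ⟩ = 0.6 × (0.2070 − 0.0587) / (0.525 × 2.4) = 0.6 × 0.1177 = 0.0706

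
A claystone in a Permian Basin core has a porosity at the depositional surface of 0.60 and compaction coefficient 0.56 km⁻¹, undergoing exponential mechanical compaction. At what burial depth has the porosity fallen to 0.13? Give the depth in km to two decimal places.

2.73 km

Invert Athy's law: d = ln(φ₀/φ) / β
d = ln(0.6/0.13) / 0.56 = ln(4.615) / 0.56 = 1.5294 / 0.56 = 2.731 km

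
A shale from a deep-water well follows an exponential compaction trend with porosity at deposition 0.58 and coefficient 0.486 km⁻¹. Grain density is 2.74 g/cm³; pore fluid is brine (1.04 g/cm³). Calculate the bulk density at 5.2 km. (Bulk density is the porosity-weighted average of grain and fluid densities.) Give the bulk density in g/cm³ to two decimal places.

2.66 g/cm³

Porosity at depth: phi = 0.58·exp(−0.486×5.2) = 0.58×0.0799 = 0.0463
Bulk density: ρ_b = (1−phi)ρ_g + phi·ρ_f = 0.9537×2.74 + 0.0463×1.04
       = 2.613 + 0.048 = 2.661 g/cm³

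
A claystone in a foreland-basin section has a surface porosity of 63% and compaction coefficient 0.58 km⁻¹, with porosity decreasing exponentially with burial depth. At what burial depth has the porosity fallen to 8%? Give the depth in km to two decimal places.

3.56 km

Invert Athy's law: z = ln(φ₀/φ) / k
z = ln(0.63/0.08) / 0.58 = ln(7.875) / 0.58 = 2.0637 / 0.58 = 3.558 km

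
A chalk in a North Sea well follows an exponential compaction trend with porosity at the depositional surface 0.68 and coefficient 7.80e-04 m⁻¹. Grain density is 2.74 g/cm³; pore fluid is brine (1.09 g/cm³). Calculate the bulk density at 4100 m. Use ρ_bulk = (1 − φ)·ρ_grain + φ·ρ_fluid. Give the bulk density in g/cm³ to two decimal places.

2.69 g/cm³

Working in km (1 km = 1000 m; k in km⁻¹ = k in m⁻¹ × 1000):
Porosity at depth: phi = 0.68·exp(−0.78×4.1) = 0.68×0.0408 = 0.0278
Bulk density: ρ_b = (1−phi)ρ_g + phi·ρ_f = 0.9722×2.74 + 0.0278×1.09
       = 2.664 + 0.030 = 2.694 g/cm³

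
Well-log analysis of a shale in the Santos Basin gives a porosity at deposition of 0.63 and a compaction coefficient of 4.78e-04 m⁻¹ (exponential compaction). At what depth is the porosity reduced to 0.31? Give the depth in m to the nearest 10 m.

1480 m

Working in km (1 km = 1000 m; c in km⁻¹ = c in m⁻¹ × 1000):
Invert Athy's law: Z = ln(phi₀/phi) / c
Z = ln(0.63/0.31) / 0.478 = ln(2.032) / 0.478 = 0.7091 / 0.478 = 1.484 km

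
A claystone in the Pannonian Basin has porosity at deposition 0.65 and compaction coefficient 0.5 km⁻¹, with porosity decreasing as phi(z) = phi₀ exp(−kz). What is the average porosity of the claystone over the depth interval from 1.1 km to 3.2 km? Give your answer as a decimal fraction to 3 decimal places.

⟨phi⟩ = (1/(z₂−z₁)) ∫ phi₀ e^(−kz) dz = phi₀·(e^(−k·z₁) − e^(−k·z₂)) / (k·(z₂−z₁))
e^(−0.5×1.1) = 0.5769; e^(−0.5×3.2) = 0.2019
⟨phi⟩ = 0.65 × (0.5769 − 0.2019) / (0.5 × 2.1) = 0.65 × 0.3572 = 0.2322

0.232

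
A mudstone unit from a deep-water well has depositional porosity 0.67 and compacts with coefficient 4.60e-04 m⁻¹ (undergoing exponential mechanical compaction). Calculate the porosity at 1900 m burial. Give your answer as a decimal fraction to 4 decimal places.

Working in km (1 km = 1000 m; c in km⁻¹ = c in m⁻¹ × 1000):
phi = phi₀·exp(−c·d) = 0.67 × exp(−0.46 × 1.9) = 0.67 × exp(−0.874)
  = 0.67 × 0.4173 = 0.2796

0.2796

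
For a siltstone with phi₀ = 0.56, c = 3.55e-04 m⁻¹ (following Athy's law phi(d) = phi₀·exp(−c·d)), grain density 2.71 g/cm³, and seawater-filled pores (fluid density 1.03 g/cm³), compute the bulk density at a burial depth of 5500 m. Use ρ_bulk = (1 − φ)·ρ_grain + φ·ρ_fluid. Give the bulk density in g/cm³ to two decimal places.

Working in km (1 km = 1000 m; c in km⁻¹ = c in m⁻¹ × 1000):
Porosity at depth: phi = 0.56·exp(−0.355×5.5) = 0.56×0.1419 = 0.0795
Bulk density: ρ_b = (1−phi)ρ_g + phi·ρ_f = 0.9205×2.71 + 0.0795×1.03
       = 2.495 + 0.082 = 2.576 g/cm³

2.58 g/cm³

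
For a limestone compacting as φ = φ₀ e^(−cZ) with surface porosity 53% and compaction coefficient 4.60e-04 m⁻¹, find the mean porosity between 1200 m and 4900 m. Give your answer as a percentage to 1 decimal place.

Working in km (1 km = 1000 m; c in km⁻¹ = c in m⁻¹ × 1000):
⟨φ⟩ = (1/(Z₂−Z₁)) ∫ φ₀ e^(−cZ) dZ = φ₀·(e^(−c·Z₁) − e^(−c·Z₂)) / (c·(Z₂−Z₁))
e^(−0.46×1.2) = 0.5758; e^(−0.46×4.9) = 0.1050
⟨φ⟩ = 0.53 × (0.5758 − 0.1050) / (0.46 × 3.7) = 0.53 × 0.2766 = 0.1466

14.7%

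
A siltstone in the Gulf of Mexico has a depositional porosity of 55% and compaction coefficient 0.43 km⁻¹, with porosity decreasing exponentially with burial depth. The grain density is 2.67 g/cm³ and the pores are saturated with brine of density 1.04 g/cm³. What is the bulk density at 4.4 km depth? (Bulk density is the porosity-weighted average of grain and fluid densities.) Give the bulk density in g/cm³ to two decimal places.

Porosity at depth: φ = 0.55·exp(−0.43×4.4) = 0.55×0.1508 = 0.0829
Bulk density: ρ_b = (1−φ)ρ_g + φ·ρ_f = 0.9171×2.67 + 0.0829×1.04
       = 2.449 + 0.086 = 2.535 g/cm³

2.53 g/cm³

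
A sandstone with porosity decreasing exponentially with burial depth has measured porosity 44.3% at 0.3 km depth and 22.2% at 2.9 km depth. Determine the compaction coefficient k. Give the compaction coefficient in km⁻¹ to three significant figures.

Athy: n(Z) = n₀ e^(−kZ) ⇒ n₁/n₂ = e^{k(Z₂−Z₁)} ⇒ k = ln(n₁/n₂)/(Z₂−Z₁)
k = ln(0.443/0.222) / (2.9 − 0.3) = ln(1.995) / 2.6 = 0.6909 / 2.6 = 0.2657 km⁻¹

0.266 km⁻¹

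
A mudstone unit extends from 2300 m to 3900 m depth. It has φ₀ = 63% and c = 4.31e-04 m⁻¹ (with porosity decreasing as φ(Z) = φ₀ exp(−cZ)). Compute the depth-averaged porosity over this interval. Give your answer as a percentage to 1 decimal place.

16.9%

Working in km (1 km = 1000 m; c in km⁻¹ = c in m⁻¹ × 1000):
⟨φ⟩ = (1/(Z₂−Z₁)) ∫ φ₀ e^(−cZ) dZ = φ₀·(e^(−c·Z₁) − e^(−c·Z₂)) / (c·(Z₂−Z₁))
e^(−0.431×2.3) = 0.3711; e^(−0.431×3.9) = 0.1862
⟨φ⟩ = 0.63 × (0.3711 − 0.1862) / (0.431 × 1.6) = 0.63 × 0.2681 = 0.1689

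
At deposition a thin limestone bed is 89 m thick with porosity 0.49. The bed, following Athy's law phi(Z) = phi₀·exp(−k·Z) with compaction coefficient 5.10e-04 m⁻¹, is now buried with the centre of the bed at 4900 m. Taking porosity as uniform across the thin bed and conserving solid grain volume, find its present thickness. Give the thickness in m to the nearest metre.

Working in km (1 km = 1000 m; k in km⁻¹ = k in m⁻¹ × 1000):
Porosity at 4.9 km: phi = 0.49·exp(−0.51×4.9) = 0.0403
Solid-volume conservation: h(1−phi) = h₀(1−phi₀) ⇒ h = h₀·(1−phi₀)/(1−phi)
h = 0.089 × (1 − 0.49)/(1 − 0.0403) = 0.089 × 0.5314 = 0.0473 km

47 m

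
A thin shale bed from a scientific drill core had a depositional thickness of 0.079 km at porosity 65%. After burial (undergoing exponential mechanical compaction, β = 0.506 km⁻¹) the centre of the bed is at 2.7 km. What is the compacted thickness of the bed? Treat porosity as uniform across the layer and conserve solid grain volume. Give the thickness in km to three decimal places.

Porosity at 2.7 km: φ = 0.65·exp(−0.506×2.7) = 0.1658
Solid-volume conservation: h(1−φ) = h₀(1−φ₀) ⇒ h = h₀·(1−φ₀)/(1−φ)
h = 0.079 × (1 − 0.65)/(1 − 0.1658) = 0.079 × 0.4196 = 0.0331 km

0.033 km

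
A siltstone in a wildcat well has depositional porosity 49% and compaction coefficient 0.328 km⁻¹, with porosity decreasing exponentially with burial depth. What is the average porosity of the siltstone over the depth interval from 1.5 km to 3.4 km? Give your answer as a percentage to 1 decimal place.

⟨n⟩ = (1/(Z₂−Z₁)) ∫ n₀ e^(−βZ) dZ = n₀·(e^(−β·Z₁) − e^(−β·Z₂)) / (β·(Z₂−Z₁))
e^(−0.328×1.5) = 0.6114; e^(−0.328×3.4) = 0.3278
⟨n⟩ = 0.49 × (0.6114 − 0.3278) / (0.328 × 1.9) = 0.49 × 0.4550 = 0.2229

22.3%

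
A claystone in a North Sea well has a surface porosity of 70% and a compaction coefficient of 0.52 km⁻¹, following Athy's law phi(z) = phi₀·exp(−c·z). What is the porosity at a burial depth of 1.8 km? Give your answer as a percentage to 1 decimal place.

phi = phi₀·exp(−c·z) = 0.7 × exp(−0.52 × 1.8) = 0.7 × exp(−0.936)
  = 0.7 × 0.3922 = 0.2745

27.5%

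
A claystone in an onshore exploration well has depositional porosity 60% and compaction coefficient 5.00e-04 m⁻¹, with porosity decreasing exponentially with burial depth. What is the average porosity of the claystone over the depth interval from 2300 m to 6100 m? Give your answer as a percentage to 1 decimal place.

Working in km (1 km = 1000 m; β in km⁻¹ = β in m⁻¹ × 1000):
⟨φ⟩ = (1/(Z₂−Z₁)) ∫ φ₀ e^(−βZ) dZ = φ₀·(e^(−β·Z₁) − e^(−β·Z₂)) / (β·(Z₂−Z₁))
e^(−0.5×2.3) = 0.3166; e^(−0.5×6.1) = 0.0474
⟨φ⟩ = 0.6 × (0.3166 − 0.0474) / (0.5 × 3.8) = 0.6 × 0.1417 = 0.0850

8.5%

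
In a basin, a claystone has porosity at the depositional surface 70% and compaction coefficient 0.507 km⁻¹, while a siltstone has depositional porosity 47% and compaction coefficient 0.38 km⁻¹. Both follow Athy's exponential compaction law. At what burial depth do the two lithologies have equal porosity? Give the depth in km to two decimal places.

Set phi₀ₐ e^(−kₐz) = phi₀ᵦ e^(−kᵦz) ⇒ ln(phi₀ₐ/phi₀ᵦ) = (kₐ − kᵦ)·z
z = ln(0.7/0.47) / (0.507 − 0.38) = 0.3983 / 0.127 = 3.137 km

3.14 km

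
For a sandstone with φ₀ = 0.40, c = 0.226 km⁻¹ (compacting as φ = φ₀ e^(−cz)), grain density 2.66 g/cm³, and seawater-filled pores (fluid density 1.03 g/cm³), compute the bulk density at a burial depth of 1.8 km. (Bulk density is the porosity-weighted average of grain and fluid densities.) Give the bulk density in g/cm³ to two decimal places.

2.23 g/cm³

Porosity at depth: φ = 0.4·exp(−0.226×1.8) = 0.4×0.6658 = 0.2663
Bulk density: ρ_b = (1−φ)ρ_g + φ·ρ_f = 0.7337×2.66 + 0.2663×1.03
       = 1.952 + 0.274 = 2.226 g/cm³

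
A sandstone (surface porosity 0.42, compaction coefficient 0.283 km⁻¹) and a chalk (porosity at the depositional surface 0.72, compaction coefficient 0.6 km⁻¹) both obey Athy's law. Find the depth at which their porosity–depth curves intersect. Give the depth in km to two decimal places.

1.70 km

Set φ₀ₐ e^(−βₐZ) = φ₀ᵦ e^(−βᵦZ) ⇒ ln(φ₀ₐ/φ₀ᵦ) = (βₐ − βᵦ)·Z
Z = ln(0.42/0.72) / (0.283 − 0.6) = -0.5390 / -0.317 = 1.700 km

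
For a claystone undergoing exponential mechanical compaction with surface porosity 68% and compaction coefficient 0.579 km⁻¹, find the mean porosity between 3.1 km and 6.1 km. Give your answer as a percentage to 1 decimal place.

⟨phi⟩ = (1/(d₂−d₁)) ∫ phi₀ e^(−cd) dd = phi₀·(e^(−c·d₁) − e^(−c·d₂)) / (c·(d₂−d₁))
e^(−0.579×3.1) = 0.1661; e^(−0.579×6.1) = 0.0292
⟨phi⟩ = 0.68 × (0.1661 − 0.0292) / (0.579 × 3) = 0.68 × 0.0788 = 0.0536

5.4%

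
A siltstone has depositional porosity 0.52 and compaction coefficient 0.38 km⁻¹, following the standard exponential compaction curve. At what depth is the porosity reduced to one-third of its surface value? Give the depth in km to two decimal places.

2.89 km

φ/φ₀ = 1/3 ⇒ exp(−k·d) = 1/3 ⇒ d = ln(3) / k
d = 1.0986 / 0.38 = 2.891 km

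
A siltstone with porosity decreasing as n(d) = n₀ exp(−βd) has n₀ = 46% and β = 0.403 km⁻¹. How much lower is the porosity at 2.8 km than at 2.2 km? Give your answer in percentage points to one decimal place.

4.1 percentage points

n(2.2) = 0.46·e^(−0.403×2.2) = 0.1895
n(2.8) = 0.46·e^(−0.403×2.8) = 0.1488
Δn = 0.1895 − 0.1488 = 0.0407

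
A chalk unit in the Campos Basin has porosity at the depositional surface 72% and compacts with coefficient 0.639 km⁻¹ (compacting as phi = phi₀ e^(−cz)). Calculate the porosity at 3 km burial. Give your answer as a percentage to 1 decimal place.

phi = phi₀·exp(−c·z) = 0.72 × exp(−0.639 × 3) = 0.72 × exp(−1.917)
  = 0.72 × 0.1470 = 0.1059

10.6%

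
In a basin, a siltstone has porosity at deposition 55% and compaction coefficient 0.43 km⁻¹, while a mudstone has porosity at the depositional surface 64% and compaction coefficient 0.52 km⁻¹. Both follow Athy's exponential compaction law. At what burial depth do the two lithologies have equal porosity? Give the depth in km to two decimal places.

Set φ₀ₐ e^(−kₐZ) = φ₀ᵦ e^(−kᵦZ) ⇒ ln(φ₀ₐ/φ₀ᵦ) = (kₐ − kᵦ)·Z
Z = ln(0.55/0.64) / (0.43 − 0.52) = -0.1515 / -0.09 = 1.684 km

1.68 km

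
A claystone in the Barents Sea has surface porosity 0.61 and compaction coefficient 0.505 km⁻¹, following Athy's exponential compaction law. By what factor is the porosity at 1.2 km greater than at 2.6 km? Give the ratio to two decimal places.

2.03

φ(z₁)/φ(z₂) = e^(−β·z₁)/e^(−β·z₂) = e^{β(z₂−z₁)}
= exp(0.505 × 1.4) = exp(0.707) = 2.0279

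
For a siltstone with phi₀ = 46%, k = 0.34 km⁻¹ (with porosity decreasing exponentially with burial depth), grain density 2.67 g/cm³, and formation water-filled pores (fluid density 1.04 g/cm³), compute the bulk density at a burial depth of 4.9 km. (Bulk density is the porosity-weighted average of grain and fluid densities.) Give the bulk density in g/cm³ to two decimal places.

2.53 g/cm³

Porosity at depth: phi = 0.46·exp(−0.34×4.9) = 0.46×0.1890 = 0.0869
Bulk density: ρ_b = (1−phi)ρ_g + phi·ρ_f = 0.9131×2.67 + 0.0869×1.04
       = 2.438 + 0.090 = 2.528 g/cm³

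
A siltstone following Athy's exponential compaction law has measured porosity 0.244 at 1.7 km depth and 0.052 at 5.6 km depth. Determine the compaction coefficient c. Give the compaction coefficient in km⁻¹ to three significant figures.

Athy: n(Z) = n₀ e^(−cZ) ⇒ n₁/n₂ = e^{c(Z₂−Z₁)} ⇒ c = ln(n₁/n₂)/(Z₂−Z₁)
c = ln(0.244/0.052) / (5.6 − 1.7) = ln(4.692) / 3.9 = 1.5459 / 3.9 = 0.3964 km⁻¹

0.396 km⁻¹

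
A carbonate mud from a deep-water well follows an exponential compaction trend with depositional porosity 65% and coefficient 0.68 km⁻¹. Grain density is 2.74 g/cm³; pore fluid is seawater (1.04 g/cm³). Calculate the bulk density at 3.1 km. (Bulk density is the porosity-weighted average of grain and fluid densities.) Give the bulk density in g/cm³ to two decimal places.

Porosity at depth: φ = 0.65·exp(−0.68×3.1) = 0.65×0.1215 = 0.0790
Bulk density: ρ_b = (1−φ)ρ_g + φ·ρ_f = 0.9210×2.74 + 0.0790×1.04
       = 2.524 + 0.082 = 2.606 g/cm³

2.61 g/cm³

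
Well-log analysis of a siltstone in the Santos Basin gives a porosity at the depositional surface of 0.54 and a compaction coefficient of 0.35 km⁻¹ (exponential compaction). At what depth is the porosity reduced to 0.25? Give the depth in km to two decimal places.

2.20 km

Invert Athy's law: z = ln(phi₀/phi) / β
z = ln(0.54/0.25) / 0.35 = ln(2.16) / 0.35 = 0.7701 / 0.35 = 2.200 km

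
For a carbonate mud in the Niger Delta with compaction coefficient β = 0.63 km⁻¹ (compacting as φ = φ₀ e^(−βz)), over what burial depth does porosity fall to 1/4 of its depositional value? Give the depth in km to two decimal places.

φ/φ₀ = 1/4 ⇒ exp(−β·z) = 1/4 ⇒ z = ln(4) / β
z = 1.3863 / 0.63 = 2.200 km

2.20 km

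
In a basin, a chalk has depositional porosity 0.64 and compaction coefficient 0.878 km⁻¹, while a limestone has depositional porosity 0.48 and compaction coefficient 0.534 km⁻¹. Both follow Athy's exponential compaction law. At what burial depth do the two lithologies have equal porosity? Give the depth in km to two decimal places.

Set n₀ₐ e^(−cₐz) = n₀ᵦ e^(−cᵦz) ⇒ ln(n₀ₐ/n₀ᵦ) = (cₐ − cᵦ)·z
z = ln(0.64/0.48) / (0.878 − 0.534) = 0.2877 / 0.344 = 0.836 km

0.84 km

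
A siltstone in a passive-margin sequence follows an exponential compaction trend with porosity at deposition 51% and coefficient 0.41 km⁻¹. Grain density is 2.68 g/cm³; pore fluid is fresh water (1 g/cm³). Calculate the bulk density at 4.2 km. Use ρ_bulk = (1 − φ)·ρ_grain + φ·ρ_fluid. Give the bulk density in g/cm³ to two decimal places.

2.53 g/cm³

Porosity at depth: φ = 0.51·exp(−0.41×4.2) = 0.51×0.1787 = 0.0911
Bulk density: ρ_b = (1−φ)ρ_g + φ·ρ_f = 0.9089×2.68 + 0.0911×1
       = 2.436 + 0.091 = 2.527 g/cm³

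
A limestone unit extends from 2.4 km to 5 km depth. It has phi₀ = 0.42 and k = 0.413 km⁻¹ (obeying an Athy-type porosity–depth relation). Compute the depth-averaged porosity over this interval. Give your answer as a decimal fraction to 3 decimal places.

0.096

⟨phi⟩ = (1/(Z₂−Z₁)) ∫ phi₀ e^(−kZ) dZ = phi₀·(e^(−k·Z₁) − e^(−k·Z₂)) / (k·(Z₂−Z₁))
e^(−0.413×2.4) = 0.3711; e^(−0.413×5) = 0.1268
⟨phi⟩ = 0.42 × (0.3711 − 0.1268) / (0.413 × 2.6) = 0.42 × 0.2275 = 0.0956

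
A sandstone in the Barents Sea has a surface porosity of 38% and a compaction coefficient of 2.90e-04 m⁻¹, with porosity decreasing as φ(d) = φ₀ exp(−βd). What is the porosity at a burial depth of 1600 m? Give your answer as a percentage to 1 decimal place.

Working in km (1 km = 1000 m; β in km⁻¹ = β in m⁻¹ × 1000):
φ = φ₀·exp(−β·d) = 0.38 × exp(−0.29 × 1.6) = 0.38 × exp(−0.464)
  = 0.38 × 0.6288 = 0.2389

23.9%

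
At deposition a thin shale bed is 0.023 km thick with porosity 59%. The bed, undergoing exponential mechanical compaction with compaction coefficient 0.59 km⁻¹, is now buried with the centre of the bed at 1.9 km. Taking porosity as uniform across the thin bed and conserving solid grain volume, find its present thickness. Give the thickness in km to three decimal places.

Porosity at 1.9 km: φ = 0.59·exp(−0.59×1.9) = 0.1923
Solid-volume conservation: h(1−φ) = h₀(1−φ₀) ⇒ h = h₀·(1−φ₀)/(1−φ)
h = 0.023 × (1 − 0.59)/(1 − 0.1923) = 0.023 × 0.5076 = 0.0117 km

0.012 km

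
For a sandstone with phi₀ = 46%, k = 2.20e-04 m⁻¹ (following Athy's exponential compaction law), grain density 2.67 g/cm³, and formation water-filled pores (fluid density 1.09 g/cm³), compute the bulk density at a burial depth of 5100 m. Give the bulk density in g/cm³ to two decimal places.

2.43 g/cm³

Working in km (1 km = 1000 m; k in km⁻¹ = k in m⁻¹ × 1000):
Porosity at depth: phi = 0.46·exp(−0.22×5.1) = 0.46×0.3256 = 0.1498
Bulk density: ρ_b = (1−phi)ρ_g + phi·ρ_f = 0.8502×2.67 + 0.1498×1.09
       = 2.270 + 0.163 = 2.433 g/cm³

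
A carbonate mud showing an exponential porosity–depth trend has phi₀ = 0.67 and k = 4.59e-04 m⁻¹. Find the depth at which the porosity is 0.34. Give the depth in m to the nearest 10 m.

1480 m

Working in km (1 km = 1000 m; k in km⁻¹ = k in m⁻¹ × 1000):
Invert Athy's law: d = ln(phi₀/phi) / k
d = ln(0.67/0.34) / 0.459 = ln(1.971) / 0.459 = 0.6783 / 0.459 = 1.478 km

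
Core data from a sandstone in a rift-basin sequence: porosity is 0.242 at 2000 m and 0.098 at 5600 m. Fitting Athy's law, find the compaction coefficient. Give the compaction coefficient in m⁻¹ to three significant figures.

0.000251 m⁻¹

Working in km (1 km = 1000 m; β in km⁻¹ = β in m⁻¹ × 1000):
Athy: n(Z) = n₀ e^(−βZ) ⇒ n₁/n₂ = e^{β(Z₂−Z₁)} ⇒ β = ln(n₁/n₂)/(Z₂−Z₁)
β = ln(0.242/0.098) / (5.6 − 2) = ln(2.469) / 3.6 = 0.9040 / 3.6 = 0.2511 km⁻¹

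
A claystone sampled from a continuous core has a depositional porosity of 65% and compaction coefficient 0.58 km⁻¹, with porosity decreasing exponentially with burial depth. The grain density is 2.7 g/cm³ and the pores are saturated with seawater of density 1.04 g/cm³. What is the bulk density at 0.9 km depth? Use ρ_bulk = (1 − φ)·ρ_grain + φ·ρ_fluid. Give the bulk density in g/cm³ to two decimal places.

Porosity at depth: n = 0.65·exp(−0.58×0.9) = 0.65×0.5933 = 0.3857
Bulk density: ρ_b = (1−n)ρ_g + n·ρ_f = 0.6143×2.7 + 0.3857×1.04
       = 1.659 + 0.401 = 2.060 g/cm³

2.06 g/cm³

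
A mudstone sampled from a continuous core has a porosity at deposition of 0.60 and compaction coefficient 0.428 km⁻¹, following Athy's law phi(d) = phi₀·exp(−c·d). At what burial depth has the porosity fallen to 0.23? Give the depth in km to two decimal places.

2.24 km

Invert Athy's law: d = ln(phi₀/phi) / c
d = ln(0.6/0.23) / 0.428 = ln(2.609) / 0.428 = 0.9589 / 0.428 = 2.240 km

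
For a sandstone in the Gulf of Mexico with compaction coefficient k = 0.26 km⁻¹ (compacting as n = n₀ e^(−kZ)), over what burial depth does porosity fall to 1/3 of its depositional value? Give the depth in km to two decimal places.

4.23 km

n/n₀ = 1/3 ⇒ exp(−k·Z) = 1/3 ⇒ Z = ln(3) / k
Z = 1.0986 / 0.26 = 4.225 km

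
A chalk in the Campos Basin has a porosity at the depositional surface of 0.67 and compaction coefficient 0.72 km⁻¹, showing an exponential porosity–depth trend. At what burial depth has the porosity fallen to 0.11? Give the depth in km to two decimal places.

2.51 km

Invert Athy's law: Z = ln(φ₀/φ) / β
Z = ln(0.67/0.11) / 0.72 = ln(6.091) / 0.72 = 1.8068 / 0.72 = 2.509 km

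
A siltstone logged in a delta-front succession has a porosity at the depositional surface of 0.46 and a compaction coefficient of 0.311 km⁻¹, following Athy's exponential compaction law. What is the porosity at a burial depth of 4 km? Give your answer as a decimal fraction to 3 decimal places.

0.133

phi = phi₀·exp(−c·Z) = 0.46 × exp(−0.311 × 4) = 0.46 × exp(−1.244)
  = 0.46 × 0.2882 = 0.1326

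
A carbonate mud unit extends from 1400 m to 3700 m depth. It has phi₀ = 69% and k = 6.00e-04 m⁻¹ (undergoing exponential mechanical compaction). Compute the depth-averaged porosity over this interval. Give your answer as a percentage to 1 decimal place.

16.2%

Working in km (1 km = 1000 m; k in km⁻¹ = k in m⁻¹ × 1000):
⟨phi⟩ = (1/(z₂−z₁)) ∫ phi₀ e^(−kz) dz = phi₀·(e^(−k·z₁) − e^(−k·z₂)) / (k·(z₂−z₁))
e^(−0.6×1.4) = 0.4317; e^(−0.6×3.7) = 0.1086
⟨phi⟩ = 0.69 × (0.4317 − 0.1086) / (0.6 × 2.3) = 0.69 × 0.2341 = 0.1616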